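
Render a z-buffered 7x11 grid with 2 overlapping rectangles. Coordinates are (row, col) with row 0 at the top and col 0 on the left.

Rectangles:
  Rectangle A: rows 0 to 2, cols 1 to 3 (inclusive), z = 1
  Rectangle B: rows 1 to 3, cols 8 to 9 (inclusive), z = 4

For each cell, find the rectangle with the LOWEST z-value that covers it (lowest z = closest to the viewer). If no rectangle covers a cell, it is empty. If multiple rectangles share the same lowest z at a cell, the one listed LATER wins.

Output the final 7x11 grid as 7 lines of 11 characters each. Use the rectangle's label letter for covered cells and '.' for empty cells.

.AAA.......
.AAA....BB.
.AAA....BB.
........BB.
...........
...........
...........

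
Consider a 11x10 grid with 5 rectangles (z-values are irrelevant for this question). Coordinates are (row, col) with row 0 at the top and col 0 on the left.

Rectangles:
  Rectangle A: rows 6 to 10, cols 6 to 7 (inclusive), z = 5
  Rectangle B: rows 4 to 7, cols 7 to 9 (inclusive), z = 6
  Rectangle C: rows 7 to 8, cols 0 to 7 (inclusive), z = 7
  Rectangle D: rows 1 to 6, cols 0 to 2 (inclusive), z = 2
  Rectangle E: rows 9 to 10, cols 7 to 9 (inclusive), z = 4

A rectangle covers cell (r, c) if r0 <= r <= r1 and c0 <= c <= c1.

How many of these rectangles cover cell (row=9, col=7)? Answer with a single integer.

Answer: 2

Derivation:
Check cell (9,7):
  A: rows 6-10 cols 6-7 -> covers
  B: rows 4-7 cols 7-9 -> outside (row miss)
  C: rows 7-8 cols 0-7 -> outside (row miss)
  D: rows 1-6 cols 0-2 -> outside (row miss)
  E: rows 9-10 cols 7-9 -> covers
Count covering = 2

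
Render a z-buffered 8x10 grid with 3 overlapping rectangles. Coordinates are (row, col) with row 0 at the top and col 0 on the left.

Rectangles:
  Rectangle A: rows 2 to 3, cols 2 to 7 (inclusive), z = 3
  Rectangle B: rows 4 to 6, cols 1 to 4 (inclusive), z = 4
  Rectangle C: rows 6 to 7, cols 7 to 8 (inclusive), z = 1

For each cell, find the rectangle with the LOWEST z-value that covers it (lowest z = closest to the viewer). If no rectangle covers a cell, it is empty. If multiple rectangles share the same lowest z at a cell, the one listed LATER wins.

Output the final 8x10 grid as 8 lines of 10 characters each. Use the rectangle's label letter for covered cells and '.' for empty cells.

..........
..........
..AAAAAA..
..AAAAAA..
.BBBB.....
.BBBB.....
.BBBB..CC.
.......CC.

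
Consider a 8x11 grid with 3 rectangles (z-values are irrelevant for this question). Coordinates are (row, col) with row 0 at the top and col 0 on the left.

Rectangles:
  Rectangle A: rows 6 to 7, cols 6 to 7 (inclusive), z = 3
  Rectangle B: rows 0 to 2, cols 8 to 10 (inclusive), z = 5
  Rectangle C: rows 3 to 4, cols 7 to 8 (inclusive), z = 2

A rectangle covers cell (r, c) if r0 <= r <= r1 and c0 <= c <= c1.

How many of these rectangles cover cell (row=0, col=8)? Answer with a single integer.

Answer: 1

Derivation:
Check cell (0,8):
  A: rows 6-7 cols 6-7 -> outside (row miss)
  B: rows 0-2 cols 8-10 -> covers
  C: rows 3-4 cols 7-8 -> outside (row miss)
Count covering = 1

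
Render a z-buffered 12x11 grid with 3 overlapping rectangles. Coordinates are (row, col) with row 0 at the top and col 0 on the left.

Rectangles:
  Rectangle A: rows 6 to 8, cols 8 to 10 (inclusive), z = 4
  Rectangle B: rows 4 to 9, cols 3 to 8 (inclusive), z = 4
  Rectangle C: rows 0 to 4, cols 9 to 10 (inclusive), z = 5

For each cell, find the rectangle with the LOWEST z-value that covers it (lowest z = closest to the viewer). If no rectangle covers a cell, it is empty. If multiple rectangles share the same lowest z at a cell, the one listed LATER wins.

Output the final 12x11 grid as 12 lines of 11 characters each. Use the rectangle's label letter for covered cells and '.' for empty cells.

.........CC
.........CC
.........CC
.........CC
...BBBBBBCC
...BBBBBB..
...BBBBBBAA
...BBBBBBAA
...BBBBBBAA
...BBBBBB..
...........
...........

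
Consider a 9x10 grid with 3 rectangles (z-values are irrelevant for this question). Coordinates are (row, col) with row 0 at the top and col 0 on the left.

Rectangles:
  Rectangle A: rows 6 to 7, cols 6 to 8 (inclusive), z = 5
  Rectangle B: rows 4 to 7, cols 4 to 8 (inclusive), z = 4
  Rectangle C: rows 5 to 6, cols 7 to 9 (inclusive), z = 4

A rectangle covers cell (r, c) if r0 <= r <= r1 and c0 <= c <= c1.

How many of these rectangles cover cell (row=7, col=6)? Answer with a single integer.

Check cell (7,6):
  A: rows 6-7 cols 6-8 -> covers
  B: rows 4-7 cols 4-8 -> covers
  C: rows 5-6 cols 7-9 -> outside (row miss)
Count covering = 2

Answer: 2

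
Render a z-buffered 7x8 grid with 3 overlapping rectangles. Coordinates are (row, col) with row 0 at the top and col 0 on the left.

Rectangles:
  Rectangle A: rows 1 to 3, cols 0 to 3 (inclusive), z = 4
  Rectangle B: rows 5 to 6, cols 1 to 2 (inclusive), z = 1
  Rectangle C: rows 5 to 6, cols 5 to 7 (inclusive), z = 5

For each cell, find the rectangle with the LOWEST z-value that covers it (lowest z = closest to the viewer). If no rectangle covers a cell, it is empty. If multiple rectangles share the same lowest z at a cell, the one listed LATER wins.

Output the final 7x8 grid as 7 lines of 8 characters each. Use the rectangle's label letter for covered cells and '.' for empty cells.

........
AAAA....
AAAA....
AAAA....
........
.BB..CCC
.BB..CCC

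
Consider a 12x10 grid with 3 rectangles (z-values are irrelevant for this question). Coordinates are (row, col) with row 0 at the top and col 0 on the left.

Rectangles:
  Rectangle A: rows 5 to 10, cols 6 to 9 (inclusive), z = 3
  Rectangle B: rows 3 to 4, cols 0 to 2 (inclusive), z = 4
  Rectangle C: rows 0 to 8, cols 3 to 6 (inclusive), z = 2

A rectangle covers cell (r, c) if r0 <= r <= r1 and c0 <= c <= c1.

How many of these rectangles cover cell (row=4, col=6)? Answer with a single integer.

Check cell (4,6):
  A: rows 5-10 cols 6-9 -> outside (row miss)
  B: rows 3-4 cols 0-2 -> outside (col miss)
  C: rows 0-8 cols 3-6 -> covers
Count covering = 1

Answer: 1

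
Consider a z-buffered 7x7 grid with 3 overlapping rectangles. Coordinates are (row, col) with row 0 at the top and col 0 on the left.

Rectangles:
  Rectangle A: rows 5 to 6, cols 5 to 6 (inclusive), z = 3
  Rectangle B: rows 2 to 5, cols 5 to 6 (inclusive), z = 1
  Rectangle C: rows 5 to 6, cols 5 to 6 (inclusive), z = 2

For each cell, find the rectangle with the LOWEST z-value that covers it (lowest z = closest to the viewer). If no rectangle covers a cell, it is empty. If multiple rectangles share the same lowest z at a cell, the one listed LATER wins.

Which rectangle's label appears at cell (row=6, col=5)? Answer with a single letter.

Answer: C

Derivation:
Check cell (6,5):
  A: rows 5-6 cols 5-6 z=3 -> covers; best now A (z=3)
  B: rows 2-5 cols 5-6 -> outside (row miss)
  C: rows 5-6 cols 5-6 z=2 -> covers; best now C (z=2)
Winner: C at z=2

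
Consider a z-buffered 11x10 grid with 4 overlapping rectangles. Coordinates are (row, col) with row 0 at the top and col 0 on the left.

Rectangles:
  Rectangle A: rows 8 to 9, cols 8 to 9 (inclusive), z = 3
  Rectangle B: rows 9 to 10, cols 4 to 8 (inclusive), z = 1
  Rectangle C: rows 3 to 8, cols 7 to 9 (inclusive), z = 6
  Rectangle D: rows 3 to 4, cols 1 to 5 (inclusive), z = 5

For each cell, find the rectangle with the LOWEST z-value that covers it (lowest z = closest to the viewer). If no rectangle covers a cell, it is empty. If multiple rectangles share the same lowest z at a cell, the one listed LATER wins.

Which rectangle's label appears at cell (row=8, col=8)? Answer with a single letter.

Answer: A

Derivation:
Check cell (8,8):
  A: rows 8-9 cols 8-9 z=3 -> covers; best now A (z=3)
  B: rows 9-10 cols 4-8 -> outside (row miss)
  C: rows 3-8 cols 7-9 z=6 -> covers; best now A (z=3)
  D: rows 3-4 cols 1-5 -> outside (row miss)
Winner: A at z=3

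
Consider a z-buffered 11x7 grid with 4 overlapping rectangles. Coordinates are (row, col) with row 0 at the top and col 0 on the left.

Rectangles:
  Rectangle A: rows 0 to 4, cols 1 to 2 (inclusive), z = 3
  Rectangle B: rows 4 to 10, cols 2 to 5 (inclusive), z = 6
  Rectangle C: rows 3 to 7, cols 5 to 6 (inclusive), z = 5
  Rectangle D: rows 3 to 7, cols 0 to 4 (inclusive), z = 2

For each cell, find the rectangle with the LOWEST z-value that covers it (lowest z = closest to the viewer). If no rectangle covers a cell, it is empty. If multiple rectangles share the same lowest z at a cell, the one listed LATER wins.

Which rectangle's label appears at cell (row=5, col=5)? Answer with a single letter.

Answer: C

Derivation:
Check cell (5,5):
  A: rows 0-4 cols 1-2 -> outside (row miss)
  B: rows 4-10 cols 2-5 z=6 -> covers; best now B (z=6)
  C: rows 3-7 cols 5-6 z=5 -> covers; best now C (z=5)
  D: rows 3-7 cols 0-4 -> outside (col miss)
Winner: C at z=5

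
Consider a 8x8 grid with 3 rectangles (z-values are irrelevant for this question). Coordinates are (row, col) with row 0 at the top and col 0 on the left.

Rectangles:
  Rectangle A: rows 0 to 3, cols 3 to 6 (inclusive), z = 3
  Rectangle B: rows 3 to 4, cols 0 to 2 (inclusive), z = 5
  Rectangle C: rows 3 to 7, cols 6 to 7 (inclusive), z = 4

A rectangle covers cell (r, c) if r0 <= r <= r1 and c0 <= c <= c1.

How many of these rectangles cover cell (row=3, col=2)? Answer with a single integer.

Check cell (3,2):
  A: rows 0-3 cols 3-6 -> outside (col miss)
  B: rows 3-4 cols 0-2 -> covers
  C: rows 3-7 cols 6-7 -> outside (col miss)
Count covering = 1

Answer: 1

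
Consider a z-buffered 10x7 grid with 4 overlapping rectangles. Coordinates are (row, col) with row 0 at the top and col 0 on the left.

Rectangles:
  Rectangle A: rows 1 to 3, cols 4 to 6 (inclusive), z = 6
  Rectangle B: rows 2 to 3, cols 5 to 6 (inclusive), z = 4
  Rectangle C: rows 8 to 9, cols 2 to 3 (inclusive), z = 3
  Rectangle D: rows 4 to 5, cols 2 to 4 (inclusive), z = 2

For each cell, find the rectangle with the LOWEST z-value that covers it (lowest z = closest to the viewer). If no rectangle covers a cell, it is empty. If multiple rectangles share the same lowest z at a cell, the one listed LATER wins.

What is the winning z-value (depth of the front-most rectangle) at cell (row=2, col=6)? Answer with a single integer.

Check cell (2,6):
  A: rows 1-3 cols 4-6 z=6 -> covers; best now A (z=6)
  B: rows 2-3 cols 5-6 z=4 -> covers; best now B (z=4)
  C: rows 8-9 cols 2-3 -> outside (row miss)
  D: rows 4-5 cols 2-4 -> outside (row miss)
Winner: B at z=4

Answer: 4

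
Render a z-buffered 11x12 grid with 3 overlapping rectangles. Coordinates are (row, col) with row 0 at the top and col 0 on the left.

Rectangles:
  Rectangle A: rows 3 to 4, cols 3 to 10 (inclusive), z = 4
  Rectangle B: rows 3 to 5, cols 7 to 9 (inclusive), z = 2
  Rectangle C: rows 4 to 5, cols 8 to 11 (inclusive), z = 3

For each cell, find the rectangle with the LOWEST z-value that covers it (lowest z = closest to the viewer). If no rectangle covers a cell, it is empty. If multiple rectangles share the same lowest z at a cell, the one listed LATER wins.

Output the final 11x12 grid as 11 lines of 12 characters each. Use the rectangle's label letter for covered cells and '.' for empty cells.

............
............
............
...AAAABBBA.
...AAAABBBCC
.......BBBCC
............
............
............
............
............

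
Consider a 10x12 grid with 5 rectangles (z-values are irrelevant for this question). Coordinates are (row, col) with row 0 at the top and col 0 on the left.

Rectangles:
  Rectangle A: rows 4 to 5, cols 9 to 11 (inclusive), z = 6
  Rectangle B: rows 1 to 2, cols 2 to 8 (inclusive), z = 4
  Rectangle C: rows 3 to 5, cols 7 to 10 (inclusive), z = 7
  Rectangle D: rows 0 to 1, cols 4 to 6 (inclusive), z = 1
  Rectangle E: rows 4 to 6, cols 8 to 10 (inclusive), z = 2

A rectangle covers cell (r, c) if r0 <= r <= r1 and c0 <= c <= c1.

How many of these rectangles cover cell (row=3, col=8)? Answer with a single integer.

Check cell (3,8):
  A: rows 4-5 cols 9-11 -> outside (row miss)
  B: rows 1-2 cols 2-8 -> outside (row miss)
  C: rows 3-5 cols 7-10 -> covers
  D: rows 0-1 cols 4-6 -> outside (row miss)
  E: rows 4-6 cols 8-10 -> outside (row miss)
Count covering = 1

Answer: 1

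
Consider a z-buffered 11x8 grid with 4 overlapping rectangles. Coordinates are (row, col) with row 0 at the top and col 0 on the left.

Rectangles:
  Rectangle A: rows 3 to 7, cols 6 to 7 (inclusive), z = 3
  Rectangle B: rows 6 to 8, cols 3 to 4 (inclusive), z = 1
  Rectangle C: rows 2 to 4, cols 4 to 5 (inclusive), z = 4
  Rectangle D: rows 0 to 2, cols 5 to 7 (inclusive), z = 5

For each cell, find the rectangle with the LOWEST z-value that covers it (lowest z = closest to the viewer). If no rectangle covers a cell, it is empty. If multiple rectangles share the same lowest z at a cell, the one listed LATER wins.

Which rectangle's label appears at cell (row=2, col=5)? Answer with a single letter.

Check cell (2,5):
  A: rows 3-7 cols 6-7 -> outside (row miss)
  B: rows 6-8 cols 3-4 -> outside (row miss)
  C: rows 2-4 cols 4-5 z=4 -> covers; best now C (z=4)
  D: rows 0-2 cols 5-7 z=5 -> covers; best now C (z=4)
Winner: C at z=4

Answer: C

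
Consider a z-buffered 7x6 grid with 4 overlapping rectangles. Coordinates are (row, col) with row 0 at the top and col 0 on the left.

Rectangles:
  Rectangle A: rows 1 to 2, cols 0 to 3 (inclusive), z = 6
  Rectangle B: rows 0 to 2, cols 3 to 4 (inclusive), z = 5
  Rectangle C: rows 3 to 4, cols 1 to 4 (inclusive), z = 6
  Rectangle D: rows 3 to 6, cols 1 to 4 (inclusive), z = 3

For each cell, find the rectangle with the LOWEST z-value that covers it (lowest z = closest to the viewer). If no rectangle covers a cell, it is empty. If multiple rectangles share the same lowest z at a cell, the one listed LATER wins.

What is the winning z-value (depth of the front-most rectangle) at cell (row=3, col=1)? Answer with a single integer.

Answer: 3

Derivation:
Check cell (3,1):
  A: rows 1-2 cols 0-3 -> outside (row miss)
  B: rows 0-2 cols 3-4 -> outside (row miss)
  C: rows 3-4 cols 1-4 z=6 -> covers; best now C (z=6)
  D: rows 3-6 cols 1-4 z=3 -> covers; best now D (z=3)
Winner: D at z=3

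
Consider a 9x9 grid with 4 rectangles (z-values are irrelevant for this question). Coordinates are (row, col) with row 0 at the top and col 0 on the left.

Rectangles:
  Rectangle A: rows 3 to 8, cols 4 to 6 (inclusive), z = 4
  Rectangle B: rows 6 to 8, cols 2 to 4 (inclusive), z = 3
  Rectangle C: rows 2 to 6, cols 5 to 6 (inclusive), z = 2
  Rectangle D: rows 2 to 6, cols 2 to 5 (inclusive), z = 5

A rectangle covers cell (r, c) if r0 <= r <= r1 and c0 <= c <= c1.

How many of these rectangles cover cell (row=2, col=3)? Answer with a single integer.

Check cell (2,3):
  A: rows 3-8 cols 4-6 -> outside (row miss)
  B: rows 6-8 cols 2-4 -> outside (row miss)
  C: rows 2-6 cols 5-6 -> outside (col miss)
  D: rows 2-6 cols 2-5 -> covers
Count covering = 1

Answer: 1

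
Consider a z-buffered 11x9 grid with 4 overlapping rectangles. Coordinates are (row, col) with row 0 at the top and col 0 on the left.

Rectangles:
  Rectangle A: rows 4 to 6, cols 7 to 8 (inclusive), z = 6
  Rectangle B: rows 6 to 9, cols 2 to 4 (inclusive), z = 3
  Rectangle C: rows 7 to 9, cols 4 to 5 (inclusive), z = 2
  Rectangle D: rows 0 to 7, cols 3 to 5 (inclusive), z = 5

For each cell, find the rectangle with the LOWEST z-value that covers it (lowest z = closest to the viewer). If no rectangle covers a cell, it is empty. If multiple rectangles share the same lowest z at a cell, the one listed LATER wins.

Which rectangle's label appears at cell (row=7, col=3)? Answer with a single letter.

Check cell (7,3):
  A: rows 4-6 cols 7-8 -> outside (row miss)
  B: rows 6-9 cols 2-4 z=3 -> covers; best now B (z=3)
  C: rows 7-9 cols 4-5 -> outside (col miss)
  D: rows 0-7 cols 3-5 z=5 -> covers; best now B (z=3)
Winner: B at z=3

Answer: B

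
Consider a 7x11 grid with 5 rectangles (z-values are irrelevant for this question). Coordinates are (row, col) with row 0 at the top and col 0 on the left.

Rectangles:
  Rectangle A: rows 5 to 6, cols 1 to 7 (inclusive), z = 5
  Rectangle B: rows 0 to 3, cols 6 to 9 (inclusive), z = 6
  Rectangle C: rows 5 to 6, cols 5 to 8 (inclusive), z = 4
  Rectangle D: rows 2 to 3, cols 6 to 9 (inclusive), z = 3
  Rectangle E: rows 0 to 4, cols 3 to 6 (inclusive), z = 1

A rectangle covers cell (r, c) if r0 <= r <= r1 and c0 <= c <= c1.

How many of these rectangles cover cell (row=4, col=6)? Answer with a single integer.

Answer: 1

Derivation:
Check cell (4,6):
  A: rows 5-6 cols 1-7 -> outside (row miss)
  B: rows 0-3 cols 6-9 -> outside (row miss)
  C: rows 5-6 cols 5-8 -> outside (row miss)
  D: rows 2-3 cols 6-9 -> outside (row miss)
  E: rows 0-4 cols 3-6 -> covers
Count covering = 1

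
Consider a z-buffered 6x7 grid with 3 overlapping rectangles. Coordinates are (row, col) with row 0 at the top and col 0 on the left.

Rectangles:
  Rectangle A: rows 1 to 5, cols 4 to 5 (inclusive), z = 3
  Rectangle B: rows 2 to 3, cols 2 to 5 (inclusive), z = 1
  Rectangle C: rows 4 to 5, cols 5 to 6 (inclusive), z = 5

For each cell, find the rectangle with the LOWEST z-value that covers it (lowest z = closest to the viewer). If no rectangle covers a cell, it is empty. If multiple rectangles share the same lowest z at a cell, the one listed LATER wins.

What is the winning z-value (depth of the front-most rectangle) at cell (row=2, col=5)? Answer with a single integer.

Check cell (2,5):
  A: rows 1-5 cols 4-5 z=3 -> covers; best now A (z=3)
  B: rows 2-3 cols 2-5 z=1 -> covers; best now B (z=1)
  C: rows 4-5 cols 5-6 -> outside (row miss)
Winner: B at z=1

Answer: 1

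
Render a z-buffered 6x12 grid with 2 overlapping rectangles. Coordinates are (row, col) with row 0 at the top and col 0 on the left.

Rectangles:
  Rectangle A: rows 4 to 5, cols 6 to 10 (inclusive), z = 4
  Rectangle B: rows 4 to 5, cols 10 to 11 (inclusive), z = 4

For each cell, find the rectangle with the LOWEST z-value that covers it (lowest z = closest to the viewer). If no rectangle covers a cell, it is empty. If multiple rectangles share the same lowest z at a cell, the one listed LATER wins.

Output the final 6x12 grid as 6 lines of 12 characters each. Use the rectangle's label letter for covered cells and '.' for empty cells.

............
............
............
............
......AAAABB
......AAAABB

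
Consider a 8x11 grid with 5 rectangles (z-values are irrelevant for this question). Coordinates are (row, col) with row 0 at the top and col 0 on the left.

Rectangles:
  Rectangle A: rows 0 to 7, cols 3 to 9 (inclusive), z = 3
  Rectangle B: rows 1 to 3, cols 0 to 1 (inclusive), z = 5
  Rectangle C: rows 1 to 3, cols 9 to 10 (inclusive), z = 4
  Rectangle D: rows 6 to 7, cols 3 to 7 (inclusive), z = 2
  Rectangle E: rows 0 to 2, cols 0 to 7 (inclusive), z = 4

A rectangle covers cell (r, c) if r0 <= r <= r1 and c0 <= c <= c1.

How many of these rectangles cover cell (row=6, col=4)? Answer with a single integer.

Check cell (6,4):
  A: rows 0-7 cols 3-9 -> covers
  B: rows 1-3 cols 0-1 -> outside (row miss)
  C: rows 1-3 cols 9-10 -> outside (row miss)
  D: rows 6-7 cols 3-7 -> covers
  E: rows 0-2 cols 0-7 -> outside (row miss)
Count covering = 2

Answer: 2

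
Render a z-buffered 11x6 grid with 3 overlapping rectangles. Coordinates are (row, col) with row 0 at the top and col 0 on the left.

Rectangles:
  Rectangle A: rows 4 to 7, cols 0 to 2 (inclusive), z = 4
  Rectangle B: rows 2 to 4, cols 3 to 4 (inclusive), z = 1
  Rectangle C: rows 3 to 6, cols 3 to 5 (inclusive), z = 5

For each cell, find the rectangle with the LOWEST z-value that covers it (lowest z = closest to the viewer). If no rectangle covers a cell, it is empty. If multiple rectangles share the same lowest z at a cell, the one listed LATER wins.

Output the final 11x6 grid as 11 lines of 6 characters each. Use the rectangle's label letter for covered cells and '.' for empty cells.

......
......
...BB.
...BBC
AAABBC
AAACCC
AAACCC
AAA...
......
......
......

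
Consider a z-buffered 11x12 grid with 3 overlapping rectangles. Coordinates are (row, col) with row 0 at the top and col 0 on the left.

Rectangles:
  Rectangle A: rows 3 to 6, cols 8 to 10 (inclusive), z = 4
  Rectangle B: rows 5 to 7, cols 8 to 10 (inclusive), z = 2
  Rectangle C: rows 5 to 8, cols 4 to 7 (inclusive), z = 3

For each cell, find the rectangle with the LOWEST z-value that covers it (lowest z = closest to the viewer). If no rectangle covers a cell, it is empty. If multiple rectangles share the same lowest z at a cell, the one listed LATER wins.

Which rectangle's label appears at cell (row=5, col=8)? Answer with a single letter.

Answer: B

Derivation:
Check cell (5,8):
  A: rows 3-6 cols 8-10 z=4 -> covers; best now A (z=4)
  B: rows 5-7 cols 8-10 z=2 -> covers; best now B (z=2)
  C: rows 5-8 cols 4-7 -> outside (col miss)
Winner: B at z=2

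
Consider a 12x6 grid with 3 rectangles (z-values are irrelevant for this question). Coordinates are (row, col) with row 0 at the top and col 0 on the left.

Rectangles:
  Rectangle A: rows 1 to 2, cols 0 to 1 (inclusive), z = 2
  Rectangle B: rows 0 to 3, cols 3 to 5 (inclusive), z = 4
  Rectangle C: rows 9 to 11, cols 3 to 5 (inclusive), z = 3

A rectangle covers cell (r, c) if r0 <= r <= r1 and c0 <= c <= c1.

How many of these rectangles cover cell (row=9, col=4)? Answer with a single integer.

Answer: 1

Derivation:
Check cell (9,4):
  A: rows 1-2 cols 0-1 -> outside (row miss)
  B: rows 0-3 cols 3-5 -> outside (row miss)
  C: rows 9-11 cols 3-5 -> covers
Count covering = 1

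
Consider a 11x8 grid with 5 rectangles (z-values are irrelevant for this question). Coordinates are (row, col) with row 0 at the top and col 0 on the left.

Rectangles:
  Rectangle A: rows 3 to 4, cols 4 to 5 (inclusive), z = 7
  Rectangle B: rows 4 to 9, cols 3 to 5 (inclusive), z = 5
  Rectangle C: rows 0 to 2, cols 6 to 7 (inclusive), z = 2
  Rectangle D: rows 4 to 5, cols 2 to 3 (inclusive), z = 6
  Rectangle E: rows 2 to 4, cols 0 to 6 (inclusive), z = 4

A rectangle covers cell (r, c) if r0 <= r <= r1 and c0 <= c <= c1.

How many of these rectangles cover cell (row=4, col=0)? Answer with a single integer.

Check cell (4,0):
  A: rows 3-4 cols 4-5 -> outside (col miss)
  B: rows 4-9 cols 3-5 -> outside (col miss)
  C: rows 0-2 cols 6-7 -> outside (row miss)
  D: rows 4-5 cols 2-3 -> outside (col miss)
  E: rows 2-4 cols 0-6 -> covers
Count covering = 1

Answer: 1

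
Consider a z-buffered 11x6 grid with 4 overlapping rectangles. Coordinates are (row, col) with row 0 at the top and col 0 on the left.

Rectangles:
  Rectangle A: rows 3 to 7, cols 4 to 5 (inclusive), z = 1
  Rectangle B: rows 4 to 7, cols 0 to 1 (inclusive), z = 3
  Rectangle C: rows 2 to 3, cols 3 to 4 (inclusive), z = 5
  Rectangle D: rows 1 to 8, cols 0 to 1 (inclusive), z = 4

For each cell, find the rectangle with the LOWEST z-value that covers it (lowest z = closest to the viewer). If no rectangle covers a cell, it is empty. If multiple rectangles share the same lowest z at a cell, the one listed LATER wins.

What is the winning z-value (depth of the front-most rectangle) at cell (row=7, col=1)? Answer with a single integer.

Check cell (7,1):
  A: rows 3-7 cols 4-5 -> outside (col miss)
  B: rows 4-7 cols 0-1 z=3 -> covers; best now B (z=3)
  C: rows 2-3 cols 3-4 -> outside (row miss)
  D: rows 1-8 cols 0-1 z=4 -> covers; best now B (z=3)
Winner: B at z=3

Answer: 3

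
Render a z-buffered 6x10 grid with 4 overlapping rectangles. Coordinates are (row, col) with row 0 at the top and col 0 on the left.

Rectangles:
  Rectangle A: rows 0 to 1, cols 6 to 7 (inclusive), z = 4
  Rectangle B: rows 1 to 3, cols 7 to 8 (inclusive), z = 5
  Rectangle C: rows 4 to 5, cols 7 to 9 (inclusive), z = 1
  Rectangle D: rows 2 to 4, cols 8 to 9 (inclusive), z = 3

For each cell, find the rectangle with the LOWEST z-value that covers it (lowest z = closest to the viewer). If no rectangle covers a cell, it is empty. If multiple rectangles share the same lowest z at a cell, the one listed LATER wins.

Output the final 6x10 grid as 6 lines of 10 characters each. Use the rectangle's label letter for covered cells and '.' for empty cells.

......AA..
......AAB.
.......BDD
.......BDD
.......CCC
.......CCC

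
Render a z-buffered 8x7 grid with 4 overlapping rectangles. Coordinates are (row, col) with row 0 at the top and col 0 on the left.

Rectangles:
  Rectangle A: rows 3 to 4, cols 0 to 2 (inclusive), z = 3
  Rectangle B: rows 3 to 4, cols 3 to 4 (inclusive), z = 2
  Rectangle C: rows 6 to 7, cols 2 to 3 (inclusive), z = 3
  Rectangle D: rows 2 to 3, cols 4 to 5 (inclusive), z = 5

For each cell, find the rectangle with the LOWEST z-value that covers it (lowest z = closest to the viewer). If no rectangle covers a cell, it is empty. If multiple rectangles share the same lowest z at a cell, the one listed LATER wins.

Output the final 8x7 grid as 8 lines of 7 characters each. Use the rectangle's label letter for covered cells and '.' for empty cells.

.......
.......
....DD.
AAABBD.
AAABB..
.......
..CC...
..CC...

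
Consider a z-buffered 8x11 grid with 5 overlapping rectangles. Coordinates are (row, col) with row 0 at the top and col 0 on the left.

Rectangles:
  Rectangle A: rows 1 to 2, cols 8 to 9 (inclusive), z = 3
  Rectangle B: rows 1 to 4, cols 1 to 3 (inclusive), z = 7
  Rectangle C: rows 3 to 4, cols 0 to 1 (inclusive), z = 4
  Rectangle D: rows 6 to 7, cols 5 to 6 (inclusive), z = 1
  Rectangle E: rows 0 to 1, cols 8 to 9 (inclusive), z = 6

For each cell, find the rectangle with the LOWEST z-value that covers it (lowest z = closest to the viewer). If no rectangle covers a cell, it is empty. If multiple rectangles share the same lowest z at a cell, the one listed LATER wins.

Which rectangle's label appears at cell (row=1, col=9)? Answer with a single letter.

Answer: A

Derivation:
Check cell (1,9):
  A: rows 1-2 cols 8-9 z=3 -> covers; best now A (z=3)
  B: rows 1-4 cols 1-3 -> outside (col miss)
  C: rows 3-4 cols 0-1 -> outside (row miss)
  D: rows 6-7 cols 5-6 -> outside (row miss)
  E: rows 0-1 cols 8-9 z=6 -> covers; best now A (z=3)
Winner: A at z=3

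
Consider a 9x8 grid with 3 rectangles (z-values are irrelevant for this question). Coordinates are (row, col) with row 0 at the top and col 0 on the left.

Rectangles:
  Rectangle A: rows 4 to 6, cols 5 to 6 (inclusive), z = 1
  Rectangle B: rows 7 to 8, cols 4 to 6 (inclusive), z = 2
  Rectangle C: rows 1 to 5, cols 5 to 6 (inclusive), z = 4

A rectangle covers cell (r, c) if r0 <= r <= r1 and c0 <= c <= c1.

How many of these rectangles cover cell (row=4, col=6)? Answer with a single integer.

Answer: 2

Derivation:
Check cell (4,6):
  A: rows 4-6 cols 5-6 -> covers
  B: rows 7-8 cols 4-6 -> outside (row miss)
  C: rows 1-5 cols 5-6 -> covers
Count covering = 2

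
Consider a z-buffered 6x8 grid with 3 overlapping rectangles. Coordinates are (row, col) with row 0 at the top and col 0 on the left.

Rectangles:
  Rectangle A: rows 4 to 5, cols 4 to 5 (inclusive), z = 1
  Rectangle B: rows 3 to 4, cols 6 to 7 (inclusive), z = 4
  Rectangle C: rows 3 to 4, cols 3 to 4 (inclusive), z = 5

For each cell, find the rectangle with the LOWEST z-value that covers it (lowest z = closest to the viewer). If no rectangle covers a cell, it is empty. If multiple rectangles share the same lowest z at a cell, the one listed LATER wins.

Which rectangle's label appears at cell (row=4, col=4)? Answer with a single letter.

Check cell (4,4):
  A: rows 4-5 cols 4-5 z=1 -> covers; best now A (z=1)
  B: rows 3-4 cols 6-7 -> outside (col miss)
  C: rows 3-4 cols 3-4 z=5 -> covers; best now A (z=1)
Winner: A at z=1

Answer: A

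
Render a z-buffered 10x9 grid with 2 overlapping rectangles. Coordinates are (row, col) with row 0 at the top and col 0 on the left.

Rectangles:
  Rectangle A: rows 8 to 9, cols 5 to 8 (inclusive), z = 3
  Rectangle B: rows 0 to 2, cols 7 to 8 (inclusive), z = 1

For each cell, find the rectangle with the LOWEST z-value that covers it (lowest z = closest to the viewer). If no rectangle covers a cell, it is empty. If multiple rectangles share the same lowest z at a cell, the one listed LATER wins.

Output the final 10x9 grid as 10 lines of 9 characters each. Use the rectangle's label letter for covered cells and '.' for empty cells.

.......BB
.......BB
.......BB
.........
.........
.........
.........
.........
.....AAAA
.....AAAA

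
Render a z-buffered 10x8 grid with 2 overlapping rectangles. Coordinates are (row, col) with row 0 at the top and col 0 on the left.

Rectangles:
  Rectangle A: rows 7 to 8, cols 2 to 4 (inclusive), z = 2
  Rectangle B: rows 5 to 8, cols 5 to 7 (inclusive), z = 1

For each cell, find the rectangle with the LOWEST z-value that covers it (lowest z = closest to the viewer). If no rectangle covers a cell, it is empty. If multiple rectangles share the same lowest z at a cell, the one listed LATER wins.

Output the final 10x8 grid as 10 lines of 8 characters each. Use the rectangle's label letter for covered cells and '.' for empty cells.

........
........
........
........
........
.....BBB
.....BBB
..AAABBB
..AAABBB
........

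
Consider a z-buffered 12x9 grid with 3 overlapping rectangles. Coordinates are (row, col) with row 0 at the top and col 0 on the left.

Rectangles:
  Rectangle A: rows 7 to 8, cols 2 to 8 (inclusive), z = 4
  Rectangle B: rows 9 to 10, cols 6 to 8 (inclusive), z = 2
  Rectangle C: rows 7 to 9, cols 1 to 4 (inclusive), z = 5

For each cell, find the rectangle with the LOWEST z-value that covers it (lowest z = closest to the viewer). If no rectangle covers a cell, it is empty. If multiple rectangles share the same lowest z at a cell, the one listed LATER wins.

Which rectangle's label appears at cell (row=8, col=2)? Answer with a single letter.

Check cell (8,2):
  A: rows 7-8 cols 2-8 z=4 -> covers; best now A (z=4)
  B: rows 9-10 cols 6-8 -> outside (row miss)
  C: rows 7-9 cols 1-4 z=5 -> covers; best now A (z=4)
Winner: A at z=4

Answer: A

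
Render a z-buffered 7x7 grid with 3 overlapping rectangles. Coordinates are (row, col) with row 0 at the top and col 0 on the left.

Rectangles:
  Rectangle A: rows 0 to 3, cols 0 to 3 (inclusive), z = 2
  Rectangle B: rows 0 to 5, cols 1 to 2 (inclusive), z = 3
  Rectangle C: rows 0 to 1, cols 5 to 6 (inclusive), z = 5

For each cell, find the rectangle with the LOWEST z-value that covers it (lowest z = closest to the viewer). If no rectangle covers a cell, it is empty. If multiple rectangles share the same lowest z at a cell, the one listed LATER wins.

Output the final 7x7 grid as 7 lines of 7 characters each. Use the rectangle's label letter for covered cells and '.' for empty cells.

AAAA.CC
AAAA.CC
AAAA...
AAAA...
.BB....
.BB....
.......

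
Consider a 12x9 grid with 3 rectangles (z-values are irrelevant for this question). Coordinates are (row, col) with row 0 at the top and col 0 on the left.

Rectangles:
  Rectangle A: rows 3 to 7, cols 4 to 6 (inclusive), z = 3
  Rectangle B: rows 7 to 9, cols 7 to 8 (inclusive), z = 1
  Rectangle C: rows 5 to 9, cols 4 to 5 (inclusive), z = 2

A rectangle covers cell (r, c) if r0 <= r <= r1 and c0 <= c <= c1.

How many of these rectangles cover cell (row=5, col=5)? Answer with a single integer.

Answer: 2

Derivation:
Check cell (5,5):
  A: rows 3-7 cols 4-6 -> covers
  B: rows 7-9 cols 7-8 -> outside (row miss)
  C: rows 5-9 cols 4-5 -> covers
Count covering = 2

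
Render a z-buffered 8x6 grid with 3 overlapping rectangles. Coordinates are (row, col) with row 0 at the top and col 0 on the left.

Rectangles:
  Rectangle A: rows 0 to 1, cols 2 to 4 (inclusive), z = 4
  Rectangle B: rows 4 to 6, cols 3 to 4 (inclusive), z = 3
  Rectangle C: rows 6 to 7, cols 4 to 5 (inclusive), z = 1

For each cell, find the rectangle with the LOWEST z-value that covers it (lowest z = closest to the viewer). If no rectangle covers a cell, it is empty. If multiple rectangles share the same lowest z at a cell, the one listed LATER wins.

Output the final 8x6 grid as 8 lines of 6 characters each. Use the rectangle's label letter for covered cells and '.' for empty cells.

..AAA.
..AAA.
......
......
...BB.
...BB.
...BCC
....CC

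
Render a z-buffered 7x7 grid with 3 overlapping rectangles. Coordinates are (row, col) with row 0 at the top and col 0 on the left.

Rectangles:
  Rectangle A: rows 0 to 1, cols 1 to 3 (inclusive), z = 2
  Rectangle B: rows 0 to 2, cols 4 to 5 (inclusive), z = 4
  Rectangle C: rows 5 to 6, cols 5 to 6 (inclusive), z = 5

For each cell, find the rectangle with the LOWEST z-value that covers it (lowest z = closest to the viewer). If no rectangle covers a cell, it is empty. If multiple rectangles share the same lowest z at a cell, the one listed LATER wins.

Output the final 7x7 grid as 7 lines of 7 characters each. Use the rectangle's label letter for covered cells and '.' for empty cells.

.AAABB.
.AAABB.
....BB.
.......
.......
.....CC
.....CC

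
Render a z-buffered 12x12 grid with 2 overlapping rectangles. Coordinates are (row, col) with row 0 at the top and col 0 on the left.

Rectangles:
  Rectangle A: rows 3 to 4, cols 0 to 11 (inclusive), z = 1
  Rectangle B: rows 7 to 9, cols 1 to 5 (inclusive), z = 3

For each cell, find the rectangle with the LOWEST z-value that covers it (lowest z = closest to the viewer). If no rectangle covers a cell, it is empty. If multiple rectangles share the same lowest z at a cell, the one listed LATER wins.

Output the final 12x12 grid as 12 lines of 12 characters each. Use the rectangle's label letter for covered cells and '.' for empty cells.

............
............
............
AAAAAAAAAAAA
AAAAAAAAAAAA
............
............
.BBBBB......
.BBBBB......
.BBBBB......
............
............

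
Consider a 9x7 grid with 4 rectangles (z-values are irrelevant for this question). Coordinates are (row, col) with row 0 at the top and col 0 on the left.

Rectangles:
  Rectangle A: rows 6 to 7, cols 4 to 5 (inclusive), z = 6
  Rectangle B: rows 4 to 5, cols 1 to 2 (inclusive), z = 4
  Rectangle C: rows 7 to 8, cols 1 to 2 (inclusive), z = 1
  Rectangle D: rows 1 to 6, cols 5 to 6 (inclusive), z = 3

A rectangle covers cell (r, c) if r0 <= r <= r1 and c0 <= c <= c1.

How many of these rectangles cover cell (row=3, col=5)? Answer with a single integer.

Answer: 1

Derivation:
Check cell (3,5):
  A: rows 6-7 cols 4-5 -> outside (row miss)
  B: rows 4-5 cols 1-2 -> outside (row miss)
  C: rows 7-8 cols 1-2 -> outside (row miss)
  D: rows 1-6 cols 5-6 -> covers
Count covering = 1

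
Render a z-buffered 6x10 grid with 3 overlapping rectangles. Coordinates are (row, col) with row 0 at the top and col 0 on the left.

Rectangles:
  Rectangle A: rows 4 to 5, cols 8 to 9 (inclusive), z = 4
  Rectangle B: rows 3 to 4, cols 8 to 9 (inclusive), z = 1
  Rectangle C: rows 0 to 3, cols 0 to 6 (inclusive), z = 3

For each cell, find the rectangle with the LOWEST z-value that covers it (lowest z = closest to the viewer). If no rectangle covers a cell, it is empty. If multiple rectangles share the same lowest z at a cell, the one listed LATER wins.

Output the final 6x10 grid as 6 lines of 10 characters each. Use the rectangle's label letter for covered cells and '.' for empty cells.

CCCCCCC...
CCCCCCC...
CCCCCCC...
CCCCCCC.BB
........BB
........AA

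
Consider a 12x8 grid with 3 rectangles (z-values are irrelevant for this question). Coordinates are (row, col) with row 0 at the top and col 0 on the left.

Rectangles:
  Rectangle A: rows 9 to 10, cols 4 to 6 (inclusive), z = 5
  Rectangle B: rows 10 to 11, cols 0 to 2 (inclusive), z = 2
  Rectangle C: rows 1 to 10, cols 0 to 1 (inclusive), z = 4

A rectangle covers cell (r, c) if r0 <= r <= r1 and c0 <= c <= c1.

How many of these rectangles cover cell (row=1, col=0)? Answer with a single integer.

Check cell (1,0):
  A: rows 9-10 cols 4-6 -> outside (row miss)
  B: rows 10-11 cols 0-2 -> outside (row miss)
  C: rows 1-10 cols 0-1 -> covers
Count covering = 1

Answer: 1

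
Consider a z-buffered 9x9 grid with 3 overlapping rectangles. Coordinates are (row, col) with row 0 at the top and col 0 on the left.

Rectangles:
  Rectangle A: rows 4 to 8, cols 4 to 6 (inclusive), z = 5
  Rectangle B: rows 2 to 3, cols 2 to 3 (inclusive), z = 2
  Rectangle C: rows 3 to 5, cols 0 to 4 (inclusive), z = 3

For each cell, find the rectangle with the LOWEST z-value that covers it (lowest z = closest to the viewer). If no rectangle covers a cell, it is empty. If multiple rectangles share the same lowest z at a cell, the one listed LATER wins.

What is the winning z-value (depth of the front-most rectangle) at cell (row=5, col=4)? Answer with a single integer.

Check cell (5,4):
  A: rows 4-8 cols 4-6 z=5 -> covers; best now A (z=5)
  B: rows 2-3 cols 2-3 -> outside (row miss)
  C: rows 3-5 cols 0-4 z=3 -> covers; best now C (z=3)
Winner: C at z=3

Answer: 3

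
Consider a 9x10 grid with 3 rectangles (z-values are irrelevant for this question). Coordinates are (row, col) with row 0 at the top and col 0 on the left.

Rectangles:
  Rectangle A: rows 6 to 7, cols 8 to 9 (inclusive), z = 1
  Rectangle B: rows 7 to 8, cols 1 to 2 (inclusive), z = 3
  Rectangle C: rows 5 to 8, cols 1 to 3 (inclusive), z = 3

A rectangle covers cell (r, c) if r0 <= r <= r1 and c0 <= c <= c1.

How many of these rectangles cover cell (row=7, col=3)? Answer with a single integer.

Answer: 1

Derivation:
Check cell (7,3):
  A: rows 6-7 cols 8-9 -> outside (col miss)
  B: rows 7-8 cols 1-2 -> outside (col miss)
  C: rows 5-8 cols 1-3 -> covers
Count covering = 1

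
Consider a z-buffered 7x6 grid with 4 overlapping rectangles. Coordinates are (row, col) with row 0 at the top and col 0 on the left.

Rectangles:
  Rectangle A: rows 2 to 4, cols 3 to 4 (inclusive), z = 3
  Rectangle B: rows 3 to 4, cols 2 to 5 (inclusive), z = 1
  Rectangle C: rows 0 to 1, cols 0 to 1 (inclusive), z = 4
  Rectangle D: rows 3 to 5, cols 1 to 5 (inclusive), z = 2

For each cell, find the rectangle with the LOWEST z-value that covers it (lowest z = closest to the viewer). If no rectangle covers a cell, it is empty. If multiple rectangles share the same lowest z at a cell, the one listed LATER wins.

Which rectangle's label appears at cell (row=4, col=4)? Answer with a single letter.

Check cell (4,4):
  A: rows 2-4 cols 3-4 z=3 -> covers; best now A (z=3)
  B: rows 3-4 cols 2-5 z=1 -> covers; best now B (z=1)
  C: rows 0-1 cols 0-1 -> outside (row miss)
  D: rows 3-5 cols 1-5 z=2 -> covers; best now B (z=1)
Winner: B at z=1

Answer: B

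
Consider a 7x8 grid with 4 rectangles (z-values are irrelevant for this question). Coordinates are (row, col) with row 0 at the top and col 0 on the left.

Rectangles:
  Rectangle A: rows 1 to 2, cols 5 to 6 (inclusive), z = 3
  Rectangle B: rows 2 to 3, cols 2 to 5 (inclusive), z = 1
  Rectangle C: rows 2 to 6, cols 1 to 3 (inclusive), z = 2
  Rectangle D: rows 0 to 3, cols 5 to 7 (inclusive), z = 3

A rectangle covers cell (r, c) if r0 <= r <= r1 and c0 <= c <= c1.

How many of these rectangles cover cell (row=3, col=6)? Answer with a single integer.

Check cell (3,6):
  A: rows 1-2 cols 5-6 -> outside (row miss)
  B: rows 2-3 cols 2-5 -> outside (col miss)
  C: rows 2-6 cols 1-3 -> outside (col miss)
  D: rows 0-3 cols 5-7 -> covers
Count covering = 1

Answer: 1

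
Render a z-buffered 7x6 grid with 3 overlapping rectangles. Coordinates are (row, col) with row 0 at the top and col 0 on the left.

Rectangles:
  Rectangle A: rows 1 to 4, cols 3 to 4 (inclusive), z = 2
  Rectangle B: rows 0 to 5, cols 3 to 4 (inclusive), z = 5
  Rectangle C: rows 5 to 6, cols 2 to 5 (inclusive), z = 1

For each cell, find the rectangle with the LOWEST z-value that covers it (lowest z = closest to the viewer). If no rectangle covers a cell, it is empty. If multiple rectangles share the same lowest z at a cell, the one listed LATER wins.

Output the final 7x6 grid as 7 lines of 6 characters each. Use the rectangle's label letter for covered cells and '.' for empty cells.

...BB.
...AA.
...AA.
...AA.
...AA.
..CCCC
..CCCC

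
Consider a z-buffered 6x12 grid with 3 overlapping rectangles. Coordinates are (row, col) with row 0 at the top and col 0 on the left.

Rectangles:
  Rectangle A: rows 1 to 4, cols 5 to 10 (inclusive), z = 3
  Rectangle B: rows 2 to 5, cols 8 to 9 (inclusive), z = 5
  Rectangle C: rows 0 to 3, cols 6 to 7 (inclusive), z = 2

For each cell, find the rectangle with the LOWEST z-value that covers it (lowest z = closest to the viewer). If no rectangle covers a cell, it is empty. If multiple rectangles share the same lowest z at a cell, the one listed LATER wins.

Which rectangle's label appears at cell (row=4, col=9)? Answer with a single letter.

Answer: A

Derivation:
Check cell (4,9):
  A: rows 1-4 cols 5-10 z=3 -> covers; best now A (z=3)
  B: rows 2-5 cols 8-9 z=5 -> covers; best now A (z=3)
  C: rows 0-3 cols 6-7 -> outside (row miss)
Winner: A at z=3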